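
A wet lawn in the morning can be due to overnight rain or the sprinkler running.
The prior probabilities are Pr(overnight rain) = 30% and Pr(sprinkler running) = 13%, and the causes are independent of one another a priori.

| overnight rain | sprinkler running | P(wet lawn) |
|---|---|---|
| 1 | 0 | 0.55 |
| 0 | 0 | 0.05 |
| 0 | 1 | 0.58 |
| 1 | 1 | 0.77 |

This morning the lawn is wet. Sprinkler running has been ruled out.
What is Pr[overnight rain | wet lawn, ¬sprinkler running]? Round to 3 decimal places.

P(wet lawn | ¬sprinkler running) = 0.05·0.7 + 0.55·0.3 = 0.035000 + 0.165000 = 0.200000
The overnight rain-present share is 0.55·0.3 = 0.165000.
Hence the posterior is 0.165000/0.200000 ≈ 0.825.

Pr[overnight rain | wet lawn, ¬sprinkler running] ≈ 0.825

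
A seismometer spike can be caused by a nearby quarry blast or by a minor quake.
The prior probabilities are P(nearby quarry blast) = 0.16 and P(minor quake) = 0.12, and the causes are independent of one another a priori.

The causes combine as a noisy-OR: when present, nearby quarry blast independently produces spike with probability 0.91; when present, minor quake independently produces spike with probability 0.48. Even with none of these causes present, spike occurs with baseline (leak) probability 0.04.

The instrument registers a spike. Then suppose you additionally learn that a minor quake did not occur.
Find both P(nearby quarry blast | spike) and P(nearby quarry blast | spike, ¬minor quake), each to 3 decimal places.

Under noisy-OR, P(spike | causes) = 1 − (1−0.04)·∏(1−qᵢ) over the active causes.
Sum P(spike|·) weighted by the priors over the 4 (nearby quarry blast, minor quake) configurations:
  P(spike) = 0.04*0.84*0.88 + 0.5008*0.84*0.12 + 0.9136*0.16*0.88 + 0.955072*0.16*0.12
        = 0.029568 + 0.050481 + 0.128635 + 0.018337 = 0.227021
The terms with nearby quarry blast present sum to 0.146972, so
  P(nearby quarry blast | spike) = 0.146972 / 0.227021 ≈ 0.647

Now condition on the additional information:
Numerator (weight on configurations with nearby quarry blast): 0.9136·0.16 = 0.146176
Denominator P(spike | ¬minor quake): 0.04·0.84 + 0.9136·0.16 = 0.179776
P(nearby quarry blast | spike, ¬minor quake) = 0.146176/0.179776 ≈ 0.813

P(nearby quarry blast | spike) ≈ 0.647; P(nearby quarry blast | spike, ¬minor quake) ≈ 0.813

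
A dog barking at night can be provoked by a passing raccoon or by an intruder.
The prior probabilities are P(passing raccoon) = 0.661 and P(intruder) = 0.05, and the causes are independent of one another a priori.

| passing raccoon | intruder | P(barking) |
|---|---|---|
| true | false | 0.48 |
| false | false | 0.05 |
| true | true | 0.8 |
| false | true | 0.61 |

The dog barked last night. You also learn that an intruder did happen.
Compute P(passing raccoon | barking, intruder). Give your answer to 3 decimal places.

P(passing raccoon | barking, intruder) ≈ 0.719

P(barking | intruder) = 0.61·0.339 + 0.8·0.661 = 0.206790 + 0.528800 = 0.735590
The passing raccoon-present share is 0.8·0.661 = 0.528800.
Hence the posterior is 0.528800/0.735590 ≈ 0.719.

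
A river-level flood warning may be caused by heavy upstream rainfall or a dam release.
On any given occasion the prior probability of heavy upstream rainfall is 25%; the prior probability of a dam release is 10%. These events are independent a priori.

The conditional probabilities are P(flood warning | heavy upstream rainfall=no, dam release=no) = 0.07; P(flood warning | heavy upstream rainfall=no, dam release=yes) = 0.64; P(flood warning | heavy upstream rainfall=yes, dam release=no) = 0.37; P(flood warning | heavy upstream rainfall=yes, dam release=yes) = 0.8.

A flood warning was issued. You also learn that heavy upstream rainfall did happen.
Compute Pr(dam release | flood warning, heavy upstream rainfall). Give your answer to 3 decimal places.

By total probability over both values of dam release:
  P(flood warning | heavy upstream rainfall) = 0.37×0.9 + 0.8×0.1
        = 0.333000 + 0.080000 = 0.413000
Configurations with dam release contribute 0.080000, so
  P(dam release | flood warning, heavy upstream rainfall) = 0.080000 / 0.413000 ≈ 0.194

Pr(dam release | flood warning, heavy upstream rainfall) ≈ 0.194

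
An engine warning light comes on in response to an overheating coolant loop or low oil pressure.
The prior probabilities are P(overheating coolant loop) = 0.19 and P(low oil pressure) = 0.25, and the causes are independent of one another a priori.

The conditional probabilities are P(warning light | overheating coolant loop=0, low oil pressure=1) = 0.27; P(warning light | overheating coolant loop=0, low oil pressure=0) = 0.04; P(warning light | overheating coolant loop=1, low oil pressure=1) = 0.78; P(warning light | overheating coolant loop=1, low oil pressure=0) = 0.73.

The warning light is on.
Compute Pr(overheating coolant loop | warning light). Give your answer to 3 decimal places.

Weight on overheating coolant loop=true, given the evidence: 0.104025 + 0.037050 = 0.141075
Denominator P(warning light): 0.04*0.81*0.75 + 0.27*0.81*0.25 + 0.73*0.19*0.75 + 0.78*0.19*0.25 = 0.220050
P(overheating coolant loop | warning light) = 0.141075/0.220050 ≈ 0.641

Pr(overheating coolant loop | warning light) ≈ 0.641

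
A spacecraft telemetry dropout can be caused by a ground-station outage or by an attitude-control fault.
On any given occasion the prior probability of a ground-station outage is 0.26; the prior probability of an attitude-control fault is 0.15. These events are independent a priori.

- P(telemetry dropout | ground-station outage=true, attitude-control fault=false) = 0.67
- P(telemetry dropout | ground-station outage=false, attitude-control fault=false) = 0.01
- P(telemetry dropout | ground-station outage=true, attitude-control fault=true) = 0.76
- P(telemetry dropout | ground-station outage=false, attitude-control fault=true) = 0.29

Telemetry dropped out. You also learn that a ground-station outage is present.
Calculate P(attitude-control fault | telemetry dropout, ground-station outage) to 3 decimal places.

P(attitude-control fault | telemetry dropout, ground-station outage) ≈ 0.167

Numerator (weight on configurations with attitude-control fault): 0.76·0.15 = 0.114000
The normalizing constant is 0.67·0.85 + 0.76·0.15 = 0.683500
Posterior = 0.114000 / 0.683500 ≈ 0.167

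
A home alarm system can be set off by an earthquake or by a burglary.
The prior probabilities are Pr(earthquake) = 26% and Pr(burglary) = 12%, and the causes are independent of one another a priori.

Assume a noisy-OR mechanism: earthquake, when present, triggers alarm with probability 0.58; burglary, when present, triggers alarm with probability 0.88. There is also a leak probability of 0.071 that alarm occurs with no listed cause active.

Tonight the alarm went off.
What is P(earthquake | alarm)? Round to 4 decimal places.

Under noisy-OR, P(alarm | causes) = 1 − (1−0.071)·∏(1−qᵢ) over the active causes.
Weight on earthquake=true, given the evidence: 0.139527 + 0.029739 = 0.169266
The normalizing constant is 0.071*0.74*0.88 + 0.88852*0.74*0.12 + 0.60982*0.26*0.88 + 0.953178*0.26*0.12 = 0.294402
Posterior = 0.169266 / 0.294402 ≈ 0.5749

P(earthquake | alarm) ≈ 0.5749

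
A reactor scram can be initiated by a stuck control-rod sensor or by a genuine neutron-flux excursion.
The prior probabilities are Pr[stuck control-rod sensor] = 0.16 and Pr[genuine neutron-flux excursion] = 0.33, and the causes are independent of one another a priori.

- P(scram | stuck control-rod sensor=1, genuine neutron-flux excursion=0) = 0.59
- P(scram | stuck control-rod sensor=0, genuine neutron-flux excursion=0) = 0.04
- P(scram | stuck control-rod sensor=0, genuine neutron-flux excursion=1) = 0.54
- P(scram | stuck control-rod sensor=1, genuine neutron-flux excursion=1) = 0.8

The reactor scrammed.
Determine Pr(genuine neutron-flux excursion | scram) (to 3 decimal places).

P(scram) = 0.04*0.84*0.67 + 0.54*0.84*0.33 + 0.59*0.16*0.67 + 0.8*0.16*0.33 = 0.022512 + 0.149688 + 0.063248 + 0.042240 = 0.277688
The genuine neutron-flux excursion-present share is 0.149688 + 0.042240 = 0.191928.
P(genuine neutron-flux excursion | scram) = 0.191928 / 0.277688 ≈ 0.691

Pr(genuine neutron-flux excursion | scram) ≈ 0.691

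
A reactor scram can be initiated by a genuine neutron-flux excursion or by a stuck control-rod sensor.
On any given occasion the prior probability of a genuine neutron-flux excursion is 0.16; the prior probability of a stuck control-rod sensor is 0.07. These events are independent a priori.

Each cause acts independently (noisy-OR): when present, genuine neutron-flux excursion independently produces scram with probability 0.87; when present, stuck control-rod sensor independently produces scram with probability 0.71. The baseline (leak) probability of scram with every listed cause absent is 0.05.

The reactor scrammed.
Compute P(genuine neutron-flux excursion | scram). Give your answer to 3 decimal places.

P(genuine neutron-flux excursion | scram) ≈ 0.634

Under noisy-OR, P(scram | causes) = 1 − (1−0.05)·∏(1−qᵢ) over the active causes.
P(scram) = 0.05·0.84·0.93 + 0.7245·0.84·0.07 + 0.8765·0.16·0.93 + 0.964185·0.16·0.07 = 0.039060 + 0.042601 + 0.130423 + 0.010799 = 0.222883
Of this, 0.141222 comes from 0.130423 + 0.010799 (the genuine neutron-flux excursion=true cases).
So P(genuine neutron-flux excursion | scram) = 0.141222/0.222883 ≈ 0.634.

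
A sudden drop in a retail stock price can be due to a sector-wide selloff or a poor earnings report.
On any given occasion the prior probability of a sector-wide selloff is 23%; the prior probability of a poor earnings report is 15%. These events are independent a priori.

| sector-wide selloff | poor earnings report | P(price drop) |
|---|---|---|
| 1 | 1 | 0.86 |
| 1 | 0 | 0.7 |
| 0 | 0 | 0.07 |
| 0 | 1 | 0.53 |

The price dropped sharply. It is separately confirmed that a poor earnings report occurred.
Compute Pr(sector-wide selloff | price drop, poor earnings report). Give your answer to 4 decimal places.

Pr(sector-wide selloff | price drop, poor earnings report) ≈ 0.3265

Enumerate both values of sector-wide selloff and weight by the priors:
  P(price drop | poor earnings report) = 0.53×0.77 + 0.86×0.23
        = 0.408100 + 0.197800 = 0.605900
Keeping only the sector-wide selloff-present terms gives 0.197800, so
  P(sector-wide selloff | price drop, poor earnings report) = 0.197800 / 0.605900 ≈ 0.3265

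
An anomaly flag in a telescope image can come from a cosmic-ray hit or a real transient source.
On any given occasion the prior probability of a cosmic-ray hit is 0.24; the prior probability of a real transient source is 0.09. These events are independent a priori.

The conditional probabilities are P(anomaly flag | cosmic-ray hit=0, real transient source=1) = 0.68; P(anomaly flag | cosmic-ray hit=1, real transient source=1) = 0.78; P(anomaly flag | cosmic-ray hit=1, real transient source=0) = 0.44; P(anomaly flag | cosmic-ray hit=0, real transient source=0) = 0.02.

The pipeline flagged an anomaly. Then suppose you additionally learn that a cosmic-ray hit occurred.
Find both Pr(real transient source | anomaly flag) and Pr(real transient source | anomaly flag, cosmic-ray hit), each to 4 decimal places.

P(anomaly flag) = 0.02·0.76·0.91 + 0.68·0.76·0.09 + 0.44·0.24·0.91 + 0.78·0.24·0.09 = 0.013832 + 0.046512 + 0.096096 + 0.016848 = 0.173288
The real transient source-present share is 0.046512 + 0.016848 = 0.063360.
P(real transient source | anomaly flag) = 0.063360 / 0.173288 ≈ 0.3656

With the extra evidence:
P(anomaly flag | cosmic-ray hit) = 0.44·0.91 + 0.78·0.09 = 0.400400 + 0.070200 = 0.470600
Restricting to configurations with real transient source present: 0.78·0.09 = 0.070200.
So P(real transient source | anomaly flag, cosmic-ray hit) = 0.070200/0.470600 ≈ 0.1492.

Pr(real transient source | anomaly flag) ≈ 0.3656; Pr(real transient source | anomaly flag, cosmic-ray hit) ≈ 0.1492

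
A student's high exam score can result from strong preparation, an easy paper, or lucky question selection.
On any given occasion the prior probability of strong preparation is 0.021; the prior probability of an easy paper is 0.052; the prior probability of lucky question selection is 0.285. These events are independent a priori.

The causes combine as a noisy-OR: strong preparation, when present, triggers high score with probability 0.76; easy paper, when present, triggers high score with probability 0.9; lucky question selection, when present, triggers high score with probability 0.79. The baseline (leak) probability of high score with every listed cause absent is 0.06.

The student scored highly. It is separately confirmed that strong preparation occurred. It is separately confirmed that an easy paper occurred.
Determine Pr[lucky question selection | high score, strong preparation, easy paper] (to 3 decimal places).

Pr[lucky question selection | high score, strong preparation, easy paper] ≈ 0.289

Under noisy-OR, P(high score | causes) = 1 − (1−0.06)·∏(1−qᵢ) over the active causes.
By total probability over both values of lucky question selection:
  P(high score | strong preparation, easy paper) = 0.97744×0.715 + 0.995262×0.285
        = 0.698870 + 0.283650 = 0.982520
Configurations with lucky question selection contribute 0.283650, so
  P(lucky question selection | high score, strong preparation, easy paper) = 0.283650 / 0.982520 ≈ 0.289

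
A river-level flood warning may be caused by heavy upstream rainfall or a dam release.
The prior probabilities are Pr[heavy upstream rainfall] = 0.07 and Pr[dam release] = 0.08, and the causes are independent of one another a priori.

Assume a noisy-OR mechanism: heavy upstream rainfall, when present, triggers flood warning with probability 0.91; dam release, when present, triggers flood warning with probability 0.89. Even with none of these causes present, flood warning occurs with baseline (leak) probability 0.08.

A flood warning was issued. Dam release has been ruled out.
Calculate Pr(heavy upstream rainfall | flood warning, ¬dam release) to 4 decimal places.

Under noisy-OR, P(flood warning | causes) = 1 − (1−0.08)·∏(1−qᵢ) over the active causes.
By total probability over both values of heavy upstream rainfall:
  P(flood warning | ¬dam release) = 0.08·0.93 + 0.9172·0.07
        = 0.074400 + 0.064204 = 0.138604
Keeping only the heavy upstream rainfall-present terms gives 0.064204, so
  P(heavy upstream rainfall | flood warning, ¬dam release) = 0.064204 / 0.138604 ≈ 0.4632

Pr(heavy upstream rainfall | flood warning, ¬dam release) ≈ 0.4632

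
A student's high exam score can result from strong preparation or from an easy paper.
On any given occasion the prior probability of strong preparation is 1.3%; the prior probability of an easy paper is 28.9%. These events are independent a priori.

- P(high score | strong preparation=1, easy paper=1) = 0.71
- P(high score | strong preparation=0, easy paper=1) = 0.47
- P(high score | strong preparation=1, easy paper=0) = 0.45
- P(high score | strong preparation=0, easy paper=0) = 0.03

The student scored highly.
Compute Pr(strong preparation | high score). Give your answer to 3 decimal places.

Pr(strong preparation | high score) ≈ 0.042

By total probability over the 4 (strong preparation, easy paper) configurations:
  P(high score) = 0.03*0.987*0.711 + 0.47*0.987*0.289 + 0.45*0.013*0.711 + 0.71*0.013*0.289
        = 0.021053 + 0.134064 + 0.004159 + 0.002667 = 0.161943
The terms with strong preparation present sum to 0.006826, so
  P(strong preparation | high score) = 0.006826 / 0.161943 ≈ 0.042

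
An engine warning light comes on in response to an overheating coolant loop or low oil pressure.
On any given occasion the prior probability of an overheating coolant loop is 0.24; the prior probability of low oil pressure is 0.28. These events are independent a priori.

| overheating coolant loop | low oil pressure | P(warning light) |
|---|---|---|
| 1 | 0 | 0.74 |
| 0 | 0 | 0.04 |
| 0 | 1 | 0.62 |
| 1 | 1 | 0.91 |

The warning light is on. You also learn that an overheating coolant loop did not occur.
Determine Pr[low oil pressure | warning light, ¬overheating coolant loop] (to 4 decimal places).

P(warning light | ¬overheating coolant loop) = 0.04·0.72 + 0.62·0.28 = 0.028800 + 0.173600 = 0.202400
Restricting to configurations with low oil pressure present: 0.62·0.28 = 0.173600.
P(low oil pressure | warning light, ¬overheating coolant loop) = 0.173600 / 0.202400 ≈ 0.8577

Pr[low oil pressure | warning light, ¬overheating coolant loop] ≈ 0.8577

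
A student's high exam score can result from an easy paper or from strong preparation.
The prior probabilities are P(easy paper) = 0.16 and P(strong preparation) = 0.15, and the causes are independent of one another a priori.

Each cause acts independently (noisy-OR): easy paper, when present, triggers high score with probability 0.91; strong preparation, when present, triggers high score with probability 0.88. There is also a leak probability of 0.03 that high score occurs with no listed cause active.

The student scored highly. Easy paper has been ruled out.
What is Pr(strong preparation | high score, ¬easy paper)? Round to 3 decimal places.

Pr(strong preparation | high score, ¬easy paper) ≈ 0.839

Under noisy-OR, P(high score | causes) = 1 − (1−0.03)·∏(1−qᵢ) over the active causes.
P(high score | ¬easy paper) = 0.03*0.85 + 0.8836*0.15 = 0.025500 + 0.132540 = 0.158040
The strong preparation-present share is 0.8836*0.15 = 0.132540.
P(strong preparation | high score, ¬easy paper) = 0.132540 / 0.158040 ≈ 0.839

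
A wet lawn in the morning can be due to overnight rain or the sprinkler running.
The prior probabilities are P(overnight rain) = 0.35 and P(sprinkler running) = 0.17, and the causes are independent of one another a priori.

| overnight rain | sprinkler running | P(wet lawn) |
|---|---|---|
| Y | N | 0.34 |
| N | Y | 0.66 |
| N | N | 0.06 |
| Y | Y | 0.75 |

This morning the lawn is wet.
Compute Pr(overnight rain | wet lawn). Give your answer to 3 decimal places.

Sum P(wet lawn|·) weighted by the priors over the 4 (overnight rain, sprinkler running) configurations:
  P(wet lawn) = 0.06*0.65*0.83 + 0.66*0.65*0.17 + 0.34*0.35*0.83 + 0.75*0.35*0.17
        = 0.032370 + 0.072930 + 0.098770 + 0.044625 = 0.248695
Configurations with overnight rain contribute 0.143395, so
  P(overnight rain | wet lawn) = 0.143395 / 0.248695 ≈ 0.577

Pr(overnight rain | wet lawn) ≈ 0.577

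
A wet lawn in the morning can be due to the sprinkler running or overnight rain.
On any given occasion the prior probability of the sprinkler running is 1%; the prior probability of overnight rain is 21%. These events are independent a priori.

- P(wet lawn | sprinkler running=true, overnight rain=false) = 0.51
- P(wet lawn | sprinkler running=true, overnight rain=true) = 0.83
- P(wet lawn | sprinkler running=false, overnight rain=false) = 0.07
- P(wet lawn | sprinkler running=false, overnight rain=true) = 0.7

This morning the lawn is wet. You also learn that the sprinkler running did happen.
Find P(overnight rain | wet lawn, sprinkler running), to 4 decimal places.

Weight on overnight rain=true, given the evidence: 0.83×0.21 = 0.174300
Normalizer over all consistent configurations: 0.51×0.79 + 0.83×0.21 = 0.577200
P(overnight rain | wet lawn, sprinkler running) = 0.174300/0.577200 ≈ 0.3020

P(overnight rain | wet lawn, sprinkler running) ≈ 0.3020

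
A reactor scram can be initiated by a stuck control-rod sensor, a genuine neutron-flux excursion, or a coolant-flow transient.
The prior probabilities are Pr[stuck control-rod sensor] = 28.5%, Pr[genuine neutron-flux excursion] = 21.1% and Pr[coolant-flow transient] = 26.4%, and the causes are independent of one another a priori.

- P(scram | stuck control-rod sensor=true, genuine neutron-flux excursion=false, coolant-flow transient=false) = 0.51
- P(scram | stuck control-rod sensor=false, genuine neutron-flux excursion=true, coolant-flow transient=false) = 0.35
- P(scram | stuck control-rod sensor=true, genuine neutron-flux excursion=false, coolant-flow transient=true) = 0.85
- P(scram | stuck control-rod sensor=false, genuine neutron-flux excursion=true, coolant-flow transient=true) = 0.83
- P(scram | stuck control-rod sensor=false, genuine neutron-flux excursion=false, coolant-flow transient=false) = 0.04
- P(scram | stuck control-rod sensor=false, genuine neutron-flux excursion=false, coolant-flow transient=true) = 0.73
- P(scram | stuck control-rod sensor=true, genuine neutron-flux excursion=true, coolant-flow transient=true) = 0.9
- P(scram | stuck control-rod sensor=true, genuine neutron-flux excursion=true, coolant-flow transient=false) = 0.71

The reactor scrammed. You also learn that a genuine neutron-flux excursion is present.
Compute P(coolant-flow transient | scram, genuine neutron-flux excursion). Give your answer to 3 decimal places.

Weight on coolant-flow transient=true, given the evidence: 0.156671 + 0.067716 = 0.224387
Normalizer over all consistent configurations: 0.35·0.715·0.736 + 0.83·0.715·0.264 + 0.71·0.285·0.736 + 0.9·0.285·0.264 = 0.557501
P(coolant-flow transient | scram, genuine neutron-flux excursion) = 0.224387/0.557501 ≈ 0.402

P(coolant-flow transient | scram, genuine neutron-flux excursion) ≈ 0.402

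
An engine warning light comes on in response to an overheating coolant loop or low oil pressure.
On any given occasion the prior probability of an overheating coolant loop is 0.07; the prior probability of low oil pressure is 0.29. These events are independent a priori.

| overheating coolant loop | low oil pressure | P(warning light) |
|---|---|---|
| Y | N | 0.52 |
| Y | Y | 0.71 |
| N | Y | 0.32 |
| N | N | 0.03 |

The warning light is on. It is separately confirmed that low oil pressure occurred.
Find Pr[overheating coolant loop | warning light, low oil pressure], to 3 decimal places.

Pr[overheating coolant loop | warning light, low oil pressure] ≈ 0.143

Sum P(warning light|·) weighted by the priors over both values of overheating coolant loop:
  P(warning light | low oil pressure) = 0.32·0.93 + 0.71·0.07
        = 0.297600 + 0.049700 = 0.347300
The terms with overheating coolant loop present sum to 0.049700, so
  P(overheating coolant loop | warning light, low oil pressure) = 0.049700 / 0.347300 ≈ 0.143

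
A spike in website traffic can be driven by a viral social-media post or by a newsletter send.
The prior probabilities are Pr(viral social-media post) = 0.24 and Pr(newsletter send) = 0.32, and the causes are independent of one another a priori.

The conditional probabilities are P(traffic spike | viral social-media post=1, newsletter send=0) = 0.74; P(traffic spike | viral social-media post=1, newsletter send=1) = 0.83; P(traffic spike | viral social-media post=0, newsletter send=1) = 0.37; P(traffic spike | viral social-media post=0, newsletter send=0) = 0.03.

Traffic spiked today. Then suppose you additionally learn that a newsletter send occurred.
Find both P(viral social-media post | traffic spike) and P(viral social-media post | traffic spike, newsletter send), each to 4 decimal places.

P(viral social-media post | traffic spike) ≈ 0.6362; P(viral social-media post | traffic spike, newsletter send) ≈ 0.4147

P(traffic spike) = 0.03·0.76·0.68 + 0.37·0.76·0.32 + 0.74·0.24·0.68 + 0.83·0.24·0.32 = 0.015504 + 0.089984 + 0.120768 + 0.063744 = 0.290000
Restricting to configurations with viral social-media post present: 0.120768 + 0.063744 = 0.184512.
P(viral social-media post | traffic spike) = 0.184512 / 0.290000 ≈ 0.6362

Now condition on the additional information:
Weight on viral social-media post=true, given the evidence: 0.83×0.24 = 0.199200
Denominator P(traffic spike | newsletter send): 0.37×0.76 + 0.83×0.24 = 0.480400
Posterior = 0.199200 / 0.480400 ≈ 0.4147
The drop from 0.6362 to 0.4147 is the explaining-away (discounting) effect.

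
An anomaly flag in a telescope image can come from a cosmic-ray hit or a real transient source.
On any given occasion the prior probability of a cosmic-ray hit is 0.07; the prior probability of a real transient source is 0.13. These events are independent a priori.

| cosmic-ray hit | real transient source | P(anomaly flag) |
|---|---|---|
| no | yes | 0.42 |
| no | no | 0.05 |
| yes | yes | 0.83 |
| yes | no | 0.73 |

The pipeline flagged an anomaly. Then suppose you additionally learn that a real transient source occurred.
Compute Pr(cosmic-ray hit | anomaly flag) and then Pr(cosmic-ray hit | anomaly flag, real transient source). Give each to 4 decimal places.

Pr(cosmic-ray hit | anomaly flag) ≈ 0.3631; Pr(cosmic-ray hit | anomaly flag, real transient source) ≈ 0.1295

Weight on cosmic-ray hit=true, given the evidence: 0.044457 + 0.007553 = 0.052010
Denominator P(anomaly flag): 0.05×0.93×0.87 + 0.42×0.93×0.13 + 0.73×0.07×0.87 + 0.83×0.07×0.13 = 0.143243
P(cosmic-ray hit | anomaly flag) = 0.052010/0.143243 ≈ 0.3631

With the extra evidence:
Sum P(anomaly flag|·) weighted by the priors over both values of cosmic-ray hit:
  P(anomaly flag | real transient source) = 0.42*0.93 + 0.83*0.07
        = 0.390600 + 0.058100 = 0.448700
Configurations with cosmic-ray hit contribute 0.058100, so
  P(cosmic-ray hit | anomaly flag, real transient source) = 0.058100 / 0.448700 ≈ 0.1295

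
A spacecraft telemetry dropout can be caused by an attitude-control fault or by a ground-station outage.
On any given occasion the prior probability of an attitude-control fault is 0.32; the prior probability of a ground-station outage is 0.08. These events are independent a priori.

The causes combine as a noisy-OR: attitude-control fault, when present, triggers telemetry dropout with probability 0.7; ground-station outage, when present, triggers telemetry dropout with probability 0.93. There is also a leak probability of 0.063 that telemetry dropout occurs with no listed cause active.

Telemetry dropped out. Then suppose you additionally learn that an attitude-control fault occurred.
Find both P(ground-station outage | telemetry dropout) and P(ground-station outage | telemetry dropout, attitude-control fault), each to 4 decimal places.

P(ground-station outage | telemetry dropout) ≈ 0.2322; P(ground-station outage | telemetry dropout, attitude-control fault) ≈ 0.1060

Under noisy-OR, P(telemetry dropout | causes) = 1 − (1−0.063)·∏(1−qᵢ) over the active causes.
Enumerate the 4 (attitude-control fault, ground-station outage) configurations and weight by the priors:
  P(telemetry dropout) = 0.063×0.68×0.92 + 0.93441×0.68×0.08 + 0.7189×0.32×0.92 + 0.980323×0.32×0.08
        = 0.039413 + 0.050832 + 0.211644 + 0.025096 = 0.326985
Keeping only the ground-station outage-present terms gives 0.075928, so
  P(ground-station outage | telemetry dropout) = 0.075928 / 0.326985 ≈ 0.2322

With the extra evidence:
P(telemetry dropout | attitude-control fault) = 0.7189*0.92 + 0.980323*0.08 = 0.661388 + 0.078426 = 0.739814
Restricting to configurations with ground-station outage present: 0.980323*0.08 = 0.078426.
So P(ground-station outage | telemetry dropout, attitude-control fault) = 0.078426/0.739814 ≈ 0.1060.
The drop from 0.2322 to 0.1060 is the explaining-away (discounting) effect.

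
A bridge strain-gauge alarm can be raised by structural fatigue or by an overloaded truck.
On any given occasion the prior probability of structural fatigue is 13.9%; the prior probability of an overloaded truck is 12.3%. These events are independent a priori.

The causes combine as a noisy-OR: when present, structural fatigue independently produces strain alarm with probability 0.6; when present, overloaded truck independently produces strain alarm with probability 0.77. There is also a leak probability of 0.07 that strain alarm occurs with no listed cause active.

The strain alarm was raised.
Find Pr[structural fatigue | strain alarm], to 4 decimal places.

Under noisy-OR, P(strain alarm | causes) = 1 − (1−0.07)·∏(1−qᵢ) over the active causes.
For the numerator, keep only structural fatigue=true terms: 0.076555 + 0.015634 = 0.092189
Normalizer over all consistent configurations: 0.07×0.861×0.877 + 0.7861×0.861×0.123 + 0.628×0.139×0.877 + 0.91444×0.139×0.123 = 0.228296
P(structural fatigue | strain alarm) = 0.092189/0.228296 ≈ 0.4038

Pr[structural fatigue | strain alarm] ≈ 0.4038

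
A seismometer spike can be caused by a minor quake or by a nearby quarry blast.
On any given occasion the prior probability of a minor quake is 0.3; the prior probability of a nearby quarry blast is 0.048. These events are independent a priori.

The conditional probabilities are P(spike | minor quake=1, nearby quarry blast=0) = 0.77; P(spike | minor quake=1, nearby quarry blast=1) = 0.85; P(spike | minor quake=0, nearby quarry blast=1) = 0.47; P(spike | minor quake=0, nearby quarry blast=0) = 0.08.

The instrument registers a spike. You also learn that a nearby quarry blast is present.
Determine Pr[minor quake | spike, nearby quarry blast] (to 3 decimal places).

P(spike | nearby quarry blast) = 0.47*0.7 + 0.85*0.3 = 0.329000 + 0.255000 = 0.584000
Of this, 0.255000 comes from 0.85*0.3 (the minor quake=true cases).
P(minor quake | spike, nearby quarry blast) = 0.255000 / 0.584000 ≈ 0.437

Pr[minor quake | spike, nearby quarry blast] ≈ 0.437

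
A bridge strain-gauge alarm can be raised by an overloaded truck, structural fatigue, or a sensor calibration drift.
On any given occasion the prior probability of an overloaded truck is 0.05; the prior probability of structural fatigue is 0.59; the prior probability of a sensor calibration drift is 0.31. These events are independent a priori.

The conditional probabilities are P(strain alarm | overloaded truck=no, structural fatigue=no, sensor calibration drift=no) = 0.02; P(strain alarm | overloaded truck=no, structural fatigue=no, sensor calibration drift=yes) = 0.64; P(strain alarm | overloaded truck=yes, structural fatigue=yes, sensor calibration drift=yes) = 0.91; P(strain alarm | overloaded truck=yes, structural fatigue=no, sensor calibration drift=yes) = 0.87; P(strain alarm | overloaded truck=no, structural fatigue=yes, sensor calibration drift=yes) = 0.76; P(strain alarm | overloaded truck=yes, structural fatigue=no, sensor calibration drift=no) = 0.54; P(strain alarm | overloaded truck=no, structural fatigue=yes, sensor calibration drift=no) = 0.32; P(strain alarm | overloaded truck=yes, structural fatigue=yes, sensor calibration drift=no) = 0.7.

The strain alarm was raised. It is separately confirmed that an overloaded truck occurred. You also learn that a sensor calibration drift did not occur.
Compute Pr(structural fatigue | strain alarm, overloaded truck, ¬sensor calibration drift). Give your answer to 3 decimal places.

Pr(structural fatigue | strain alarm, overloaded truck, ¬sensor calibration drift) ≈ 0.651

Numerator (weight on configurations with structural fatigue): 0.7×0.59 = 0.413000
Normalizer over all consistent configurations: 0.54×0.41 + 0.7×0.59 = 0.634400
P(structural fatigue | strain alarm, overloaded truck, ¬sensor calibration drift) = 0.413000/0.634400 ≈ 0.651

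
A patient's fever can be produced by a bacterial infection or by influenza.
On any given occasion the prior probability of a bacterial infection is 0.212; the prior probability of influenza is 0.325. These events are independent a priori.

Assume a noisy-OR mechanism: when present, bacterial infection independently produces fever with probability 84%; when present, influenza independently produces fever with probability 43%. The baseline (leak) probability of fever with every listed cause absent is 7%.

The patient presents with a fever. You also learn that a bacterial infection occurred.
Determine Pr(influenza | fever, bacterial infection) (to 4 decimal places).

Pr(influenza | fever, bacterial infection) ≈ 0.3411

Under noisy-OR, P(fever | causes) = 1 − (1−0.07)·∏(1−qᵢ) over the active causes.
P(fever | bacterial infection) = 0.8512·0.675 + 0.915184·0.325 = 0.574560 + 0.297435 = 0.871995
Restricting to configurations with influenza present: 0.915184·0.325 = 0.297435.
So P(influenza | fever, bacterial infection) = 0.297435/0.871995 ≈ 0.3411.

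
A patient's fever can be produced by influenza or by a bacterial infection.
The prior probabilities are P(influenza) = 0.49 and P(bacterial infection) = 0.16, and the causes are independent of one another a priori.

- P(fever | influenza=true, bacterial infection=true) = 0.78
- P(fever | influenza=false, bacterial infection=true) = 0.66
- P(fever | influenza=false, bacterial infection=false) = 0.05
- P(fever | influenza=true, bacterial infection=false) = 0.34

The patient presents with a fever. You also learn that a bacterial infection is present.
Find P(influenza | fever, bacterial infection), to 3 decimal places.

P(influenza | fever, bacterial infection) ≈ 0.532

P(fever | bacterial infection) = 0.66×0.51 + 0.78×0.49 = 0.336600 + 0.382200 = 0.718800
Restricting to configurations with influenza present: 0.78×0.49 = 0.382200.
P(influenza | fever, bacterial infection) = 0.382200 / 0.718800 ≈ 0.532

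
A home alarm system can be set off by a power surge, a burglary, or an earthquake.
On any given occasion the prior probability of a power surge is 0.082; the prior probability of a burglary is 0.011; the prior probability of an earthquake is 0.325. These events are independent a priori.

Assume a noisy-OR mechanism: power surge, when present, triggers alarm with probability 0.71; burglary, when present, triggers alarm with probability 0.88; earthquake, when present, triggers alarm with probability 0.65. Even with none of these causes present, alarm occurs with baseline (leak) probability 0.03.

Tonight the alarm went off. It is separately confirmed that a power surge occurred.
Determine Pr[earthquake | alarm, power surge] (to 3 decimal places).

Under noisy-OR, P(alarm | causes) = 1 − (1−0.03)·∏(1−qᵢ) over the active causes.
Weight on earthquake=true, given the evidence: 0.289779 + 0.003533 = 0.293312
The normalizing constant is 0.7187·0.989·0.675 + 0.901545·0.989·0.325 + 0.966244·0.011·0.675 + 0.988185·0.011·0.325 = 0.780272
Posterior = 0.293312 / 0.780272 ≈ 0.376

Pr[earthquake | alarm, power surge] ≈ 0.376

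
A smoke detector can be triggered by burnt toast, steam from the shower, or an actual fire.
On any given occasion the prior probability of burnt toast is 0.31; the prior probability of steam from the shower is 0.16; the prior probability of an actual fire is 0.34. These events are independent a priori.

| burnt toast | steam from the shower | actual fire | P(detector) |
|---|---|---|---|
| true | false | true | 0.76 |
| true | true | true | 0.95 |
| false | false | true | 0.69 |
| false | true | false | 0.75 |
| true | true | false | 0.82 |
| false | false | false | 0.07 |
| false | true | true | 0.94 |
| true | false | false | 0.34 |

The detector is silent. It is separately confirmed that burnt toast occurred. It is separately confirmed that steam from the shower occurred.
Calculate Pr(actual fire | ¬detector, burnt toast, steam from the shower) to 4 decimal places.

By total probability over both values of actual fire:
  P(¬detector | burnt toast, steam from the shower) = 0.18·0.66 + 0.05·0.34
        = 0.118800 + 0.017000 = 0.135800
Configurations with actual fire contribute 0.017000, so
  P(actual fire | ¬detector, burnt toast, steam from the shower) = 0.017000 / 0.135800 ≈ 0.1252

Pr(actual fire | ¬detector, burnt toast, steam from the shower) ≈ 0.1252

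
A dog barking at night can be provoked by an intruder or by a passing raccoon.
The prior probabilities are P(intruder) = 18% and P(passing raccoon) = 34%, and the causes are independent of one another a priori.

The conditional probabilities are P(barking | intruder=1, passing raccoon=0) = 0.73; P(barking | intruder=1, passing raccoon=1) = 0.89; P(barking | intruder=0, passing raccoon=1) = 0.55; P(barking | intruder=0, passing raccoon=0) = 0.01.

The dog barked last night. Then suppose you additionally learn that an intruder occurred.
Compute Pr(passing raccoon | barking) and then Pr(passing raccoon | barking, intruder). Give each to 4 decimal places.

Pr(passing raccoon | barking) ≈ 0.6928; Pr(passing raccoon | barking, intruder) ≈ 0.3858

For the numerator, keep only passing raccoon=true terms: 0.153340 + 0.054468 = 0.207808
The normalizing constant is 0.01×0.82×0.66 + 0.55×0.82×0.34 + 0.73×0.18×0.66 + 0.89×0.18×0.34 = 0.299944
Posterior = 0.207808 / 0.299944 ≈ 0.6928

Now condition on the additional information:
P(barking | intruder) = 0.73×0.66 + 0.89×0.34 = 0.481800 + 0.302600 = 0.784400
The passing raccoon-present share is 0.89×0.34 = 0.302600.
So P(passing raccoon | barking, intruder) = 0.302600/0.784400 ≈ 0.3858.
This is intercausal reasoning (explaining away): once intruder accounts for the barking, passing raccoon becomes less likely.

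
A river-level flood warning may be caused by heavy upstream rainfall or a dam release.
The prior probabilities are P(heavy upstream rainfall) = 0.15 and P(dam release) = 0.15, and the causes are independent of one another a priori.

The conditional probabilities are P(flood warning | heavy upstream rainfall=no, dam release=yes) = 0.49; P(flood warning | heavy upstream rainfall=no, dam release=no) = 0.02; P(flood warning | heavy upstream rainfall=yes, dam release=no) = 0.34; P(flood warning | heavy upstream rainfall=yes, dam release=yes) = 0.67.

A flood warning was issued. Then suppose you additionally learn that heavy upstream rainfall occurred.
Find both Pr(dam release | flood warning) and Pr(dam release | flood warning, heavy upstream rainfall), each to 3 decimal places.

P(flood warning) = 0.02·0.85·0.85 + 0.49·0.85·0.15 + 0.34·0.15·0.85 + 0.67·0.15·0.15 = 0.014450 + 0.062475 + 0.043350 + 0.015075 = 0.135350
The dam release-present share is 0.062475 + 0.015075 = 0.077550.
So P(dam release | flood warning) = 0.077550/0.135350 ≈ 0.573.

Now condition on the additional information:
By total probability over both values of dam release:
  P(flood warning | heavy upstream rainfall) = 0.34·0.85 + 0.67·0.15
        = 0.289000 + 0.100500 = 0.389500
The terms with dam release present sum to 0.100500, so
  P(dam release | flood warning, heavy upstream rainfall) = 0.100500 / 0.389500 ≈ 0.258

Pr(dam release | flood warning) ≈ 0.573; Pr(dam release | flood warning, heavy upstream rainfall) ≈ 0.258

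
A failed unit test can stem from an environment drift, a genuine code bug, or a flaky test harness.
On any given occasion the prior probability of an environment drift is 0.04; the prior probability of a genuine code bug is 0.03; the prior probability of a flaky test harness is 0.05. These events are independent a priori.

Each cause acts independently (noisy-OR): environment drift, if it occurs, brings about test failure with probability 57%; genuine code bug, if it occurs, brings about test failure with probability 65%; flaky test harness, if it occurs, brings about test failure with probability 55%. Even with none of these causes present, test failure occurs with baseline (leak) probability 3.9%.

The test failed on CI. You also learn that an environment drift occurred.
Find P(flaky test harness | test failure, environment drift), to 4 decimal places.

P(flaky test harness | test failure, environment drift) ≈ 0.0675

Under noisy-OR, P(test failure | causes) = 1 − (1−0.039)·∏(1−qᵢ) over the active causes.
P(test failure | environment drift) = 0.58677×0.97×0.95 + 0.814047×0.97×0.05 + 0.85537×0.03×0.95 + 0.934916×0.03×0.05 = 0.540709 + 0.039481 + 0.024378 + 0.001402 = 0.605970
The flaky test harness-present share is 0.039481 + 0.001402 = 0.040883.
Hence the posterior is 0.040883/0.605970 ≈ 0.0675.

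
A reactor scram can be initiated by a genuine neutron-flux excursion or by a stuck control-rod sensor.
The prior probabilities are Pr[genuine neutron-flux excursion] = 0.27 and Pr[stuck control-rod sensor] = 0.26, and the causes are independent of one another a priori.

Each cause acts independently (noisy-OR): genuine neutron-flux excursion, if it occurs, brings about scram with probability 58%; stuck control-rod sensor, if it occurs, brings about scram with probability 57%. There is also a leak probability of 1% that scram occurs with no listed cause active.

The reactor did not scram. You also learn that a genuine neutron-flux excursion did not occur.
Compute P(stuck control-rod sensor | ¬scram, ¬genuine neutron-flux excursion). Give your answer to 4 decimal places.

P(stuck control-rod sensor | ¬scram, ¬genuine neutron-flux excursion) ≈ 0.1313

Under noisy-OR, P(scram | causes) = 1 − (1−0.01)·∏(1−qᵢ) over the active causes.
P(¬scram | ¬genuine neutron-flux excursion) = 0.99*0.74 + 0.4257*0.26 = 0.732600 + 0.110682 = 0.843282
Of this, 0.110682 comes from 0.4257*0.26 (the stuck control-rod sensor=true cases).
So P(stuck control-rod sensor | ¬scram, ¬genuine neutron-flux excursion) = 0.110682/0.843282 ≈ 0.1313.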